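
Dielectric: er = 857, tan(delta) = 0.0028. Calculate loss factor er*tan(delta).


Loss = 857 * 0.0028 = 2.4

2.4


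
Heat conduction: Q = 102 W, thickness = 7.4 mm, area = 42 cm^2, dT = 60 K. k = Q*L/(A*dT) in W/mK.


k = 102*7.4/1000/(42/10000*60) = 3.0 W/mK

3.0


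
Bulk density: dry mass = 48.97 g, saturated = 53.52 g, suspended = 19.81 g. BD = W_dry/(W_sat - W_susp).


BD = 48.97 / (53.52 - 19.81) = 48.97 / 33.71 = 1.453 g/cm^3

1.453


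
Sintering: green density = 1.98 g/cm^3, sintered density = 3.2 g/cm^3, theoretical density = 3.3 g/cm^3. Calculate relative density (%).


Relative = 3.2 / 3.3 * 100 = 97.0%

97.0


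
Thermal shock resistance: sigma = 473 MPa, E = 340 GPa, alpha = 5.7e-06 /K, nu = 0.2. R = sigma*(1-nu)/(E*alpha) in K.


R = 473*(1-0.2)/(340*1000*5.7e-06) = 195 K

195


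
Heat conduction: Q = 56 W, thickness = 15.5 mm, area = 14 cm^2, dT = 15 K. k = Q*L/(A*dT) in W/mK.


k = 56*15.5/1000/(14/10000*15) = 41.33 W/mK

41.33


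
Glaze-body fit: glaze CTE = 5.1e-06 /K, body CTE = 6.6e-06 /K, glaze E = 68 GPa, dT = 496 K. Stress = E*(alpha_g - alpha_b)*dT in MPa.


Stress = 68*1000*(5.1e-06 - 6.6e-06)*496 = -50.6 MPa

-50.6


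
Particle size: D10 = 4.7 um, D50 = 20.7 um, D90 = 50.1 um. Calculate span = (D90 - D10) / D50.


Span = (50.1 - 4.7) / 20.7 = 45.4 / 20.7 = 2.193

2.193


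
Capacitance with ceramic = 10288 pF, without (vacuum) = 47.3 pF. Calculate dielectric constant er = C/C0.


er = 10288 / 47.3 = 217.51

217.51


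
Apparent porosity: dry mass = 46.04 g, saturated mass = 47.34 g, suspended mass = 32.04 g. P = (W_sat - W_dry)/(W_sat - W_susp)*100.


P = (47.34 - 46.04) / (47.34 - 32.04) * 100 = 1.3 / 15.3 * 100 = 8.5%

8.5


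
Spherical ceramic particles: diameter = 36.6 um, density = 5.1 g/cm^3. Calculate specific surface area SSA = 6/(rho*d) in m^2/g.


SSA = 6 / (5.1 * 36.6) = 0.032 m^2/g

0.032


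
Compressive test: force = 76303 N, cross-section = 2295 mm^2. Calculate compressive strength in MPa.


CS = 76303 / 2295 = 33.2 MPa

33.2


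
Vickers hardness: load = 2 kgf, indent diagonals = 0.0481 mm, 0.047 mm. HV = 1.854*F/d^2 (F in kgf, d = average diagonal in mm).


d_avg = (0.0481+0.047)/2 = 0.04755 mm
HV = 1.854*2/0.04755^2 = 1640

1640


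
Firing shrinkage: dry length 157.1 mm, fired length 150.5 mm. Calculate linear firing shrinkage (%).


FS = (157.1 - 150.5) / 157.1 * 100 = 4.2%

4.2


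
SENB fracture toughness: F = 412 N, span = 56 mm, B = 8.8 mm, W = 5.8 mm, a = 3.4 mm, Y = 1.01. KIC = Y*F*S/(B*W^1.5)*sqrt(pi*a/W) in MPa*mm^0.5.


KIC = 1.01*412*56/(8.8*5.8^1.5)*sqrt(pi*3.4/5.8) = 257.27

257.27


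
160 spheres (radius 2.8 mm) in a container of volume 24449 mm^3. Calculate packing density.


V_sphere = 4/3*pi*2.8^3 = 91.9523 mm^3
Total V = 160*91.9523 = 14712.368 mm^3
PD = 14712.368 / 24449 = 0.602

0.602


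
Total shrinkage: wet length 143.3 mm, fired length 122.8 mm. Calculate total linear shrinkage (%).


TS = (143.3 - 122.8) / 143.3 * 100 = 14.31%

14.31


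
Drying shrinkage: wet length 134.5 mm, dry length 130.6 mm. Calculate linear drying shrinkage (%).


DS = (134.5 - 130.6) / 134.5 * 100 = 2.9%

2.9


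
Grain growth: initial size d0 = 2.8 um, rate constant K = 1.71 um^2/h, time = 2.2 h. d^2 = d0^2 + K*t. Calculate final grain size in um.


d^2 = 2.8^2 + 1.71*2.2 = 11.602
d = sqrt(11.602) = 3.41 um

3.41


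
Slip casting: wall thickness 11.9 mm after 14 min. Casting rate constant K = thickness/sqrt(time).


K = 11.9 / sqrt(14) = 11.9 / 3.7417 = 3.18 mm/min^0.5

3.18


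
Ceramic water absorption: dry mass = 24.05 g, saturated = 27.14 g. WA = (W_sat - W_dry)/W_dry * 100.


WA = (27.14 - 24.05) / 24.05 * 100 = 12.85%

12.85


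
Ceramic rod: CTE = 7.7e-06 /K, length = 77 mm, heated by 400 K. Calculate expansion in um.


dL = 7.7e-06 * 77 * 400 * 1000 = 237.16 um

237.16


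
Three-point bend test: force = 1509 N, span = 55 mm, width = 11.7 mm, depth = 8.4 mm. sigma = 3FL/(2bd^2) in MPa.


sigma = 3*1509*55/(2*11.7*8.4^2) = 150.8 MPa

150.8


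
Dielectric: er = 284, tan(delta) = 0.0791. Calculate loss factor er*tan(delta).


Loss = 284 * 0.0791 = 22.464

22.464


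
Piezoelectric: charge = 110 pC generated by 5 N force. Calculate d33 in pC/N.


d33 = 110 / 5 = 22.0 pC/N

22.0


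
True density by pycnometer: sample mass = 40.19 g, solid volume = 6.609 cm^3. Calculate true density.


TD = 40.19 / 6.609 = 6.081 g/cm^3

6.081


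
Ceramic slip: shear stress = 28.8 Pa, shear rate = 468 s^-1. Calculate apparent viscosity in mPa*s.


eta = tau/gamma * 1000 = 28.8/468 * 1000 = 61.5 mPa*s

61.5


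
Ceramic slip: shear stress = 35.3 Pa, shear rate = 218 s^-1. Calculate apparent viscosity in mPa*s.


eta = tau/gamma * 1000 = 35.3/218 * 1000 = 161.9 mPa*s

161.9


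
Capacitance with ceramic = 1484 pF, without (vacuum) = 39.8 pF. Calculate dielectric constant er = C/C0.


er = 1484 / 39.8 = 37.29

37.29


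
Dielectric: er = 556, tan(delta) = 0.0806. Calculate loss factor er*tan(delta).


Loss = 556 * 0.0806 = 44.814

44.814


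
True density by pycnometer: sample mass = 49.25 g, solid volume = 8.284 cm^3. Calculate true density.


TD = 49.25 / 8.284 = 5.945 g/cm^3

5.945


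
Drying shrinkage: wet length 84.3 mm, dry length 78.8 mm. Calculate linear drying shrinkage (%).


DS = (84.3 - 78.8) / 84.3 * 100 = 6.52%

6.52


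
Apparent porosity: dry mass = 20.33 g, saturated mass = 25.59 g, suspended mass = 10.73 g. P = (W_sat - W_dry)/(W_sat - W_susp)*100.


P = (25.59 - 20.33) / (25.59 - 10.73) * 100 = 5.26 / 14.86 * 100 = 35.4%

35.4


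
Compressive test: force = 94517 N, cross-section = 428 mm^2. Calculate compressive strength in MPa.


CS = 94517 / 428 = 220.8 MPa

220.8


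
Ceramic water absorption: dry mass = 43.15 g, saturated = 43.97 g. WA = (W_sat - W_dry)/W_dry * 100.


WA = (43.97 - 43.15) / 43.15 * 100 = 1.9%

1.9


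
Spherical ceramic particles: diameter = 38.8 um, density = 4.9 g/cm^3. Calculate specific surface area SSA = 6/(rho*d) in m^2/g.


SSA = 6 / (4.9 * 38.8) = 0.032 m^2/g

0.032


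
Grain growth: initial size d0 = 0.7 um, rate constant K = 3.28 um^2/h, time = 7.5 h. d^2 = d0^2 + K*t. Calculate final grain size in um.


d^2 = 0.7^2 + 3.28*7.5 = 25.09
d = sqrt(25.09) = 5.01 um

5.01


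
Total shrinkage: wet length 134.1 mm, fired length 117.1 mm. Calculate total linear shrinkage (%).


TS = (134.1 - 117.1) / 134.1 * 100 = 12.68%

12.68


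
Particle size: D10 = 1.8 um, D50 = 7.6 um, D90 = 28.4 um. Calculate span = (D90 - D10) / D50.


Span = (28.4 - 1.8) / 7.6 = 26.6 / 7.6 = 3.5

3.5


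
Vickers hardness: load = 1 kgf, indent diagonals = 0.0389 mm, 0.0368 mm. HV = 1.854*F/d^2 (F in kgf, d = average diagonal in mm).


d_avg = (0.0389+0.0368)/2 = 0.03785 mm
HV = 1.854*1/0.03785^2 = 1294

1294


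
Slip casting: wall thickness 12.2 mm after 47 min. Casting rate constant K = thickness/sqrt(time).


K = 12.2 / sqrt(47) = 12.2 / 6.8557 = 1.78 mm/min^0.5

1.78


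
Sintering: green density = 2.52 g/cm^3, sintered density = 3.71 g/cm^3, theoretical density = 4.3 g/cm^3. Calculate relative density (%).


Relative = 3.71 / 4.3 * 100 = 86.3%

86.3


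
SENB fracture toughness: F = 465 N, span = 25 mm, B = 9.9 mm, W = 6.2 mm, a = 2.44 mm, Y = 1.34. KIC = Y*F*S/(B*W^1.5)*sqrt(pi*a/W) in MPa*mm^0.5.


KIC = 1.34*465*25/(9.9*6.2^1.5)*sqrt(pi*2.44/6.2) = 113.33

113.33


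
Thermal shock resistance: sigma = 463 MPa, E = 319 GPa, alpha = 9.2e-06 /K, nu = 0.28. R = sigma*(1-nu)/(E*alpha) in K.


R = 463*(1-0.28)/(319*1000*9.2e-06) = 114 K

114


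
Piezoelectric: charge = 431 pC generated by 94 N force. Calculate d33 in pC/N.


d33 = 431 / 94 = 4.6 pC/N

4.6


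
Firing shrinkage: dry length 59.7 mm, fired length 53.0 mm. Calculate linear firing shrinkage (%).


FS = (59.7 - 53.0) / 59.7 * 100 = 11.22%

11.22


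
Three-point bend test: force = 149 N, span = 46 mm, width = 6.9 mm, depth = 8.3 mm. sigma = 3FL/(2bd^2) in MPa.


sigma = 3*149*46/(2*6.9*8.3^2) = 21.6 MPa

21.6


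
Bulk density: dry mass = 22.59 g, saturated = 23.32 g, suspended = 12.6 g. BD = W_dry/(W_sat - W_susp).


BD = 22.59 / (23.32 - 12.6) = 22.59 / 10.72 = 2.107 g/cm^3

2.107


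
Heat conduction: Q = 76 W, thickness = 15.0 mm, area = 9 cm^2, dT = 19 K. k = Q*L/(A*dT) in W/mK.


k = 76*15.0/1000/(9/10000*19) = 66.67 W/mK

66.67


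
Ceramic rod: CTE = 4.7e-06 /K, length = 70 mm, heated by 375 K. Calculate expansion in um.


dL = 4.7e-06 * 70 * 375 * 1000 = 123.375 um

123.375


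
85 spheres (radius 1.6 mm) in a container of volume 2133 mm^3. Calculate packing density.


V_sphere = 4/3*pi*1.6^3 = 17.1573 mm^3
Total V = 85*17.1573 = 1458.3705 mm^3
PD = 1458.3705 / 2133 = 0.684

0.684


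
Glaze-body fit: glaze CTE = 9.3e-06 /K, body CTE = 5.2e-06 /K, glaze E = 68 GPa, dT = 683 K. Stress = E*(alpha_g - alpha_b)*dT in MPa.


Stress = 68*1000*(9.3e-06 - 5.2e-06)*683 = 190.4 MPa

190.4


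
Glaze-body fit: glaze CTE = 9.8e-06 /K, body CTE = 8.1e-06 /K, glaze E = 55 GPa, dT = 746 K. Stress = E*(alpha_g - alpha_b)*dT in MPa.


Stress = 55*1000*(9.8e-06 - 8.1e-06)*746 = 69.8 MPa

69.8


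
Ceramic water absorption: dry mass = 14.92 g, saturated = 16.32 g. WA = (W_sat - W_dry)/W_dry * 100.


WA = (16.32 - 14.92) / 14.92 * 100 = 9.38%

9.38


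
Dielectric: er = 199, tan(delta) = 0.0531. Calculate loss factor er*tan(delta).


Loss = 199 * 0.0531 = 10.567

10.567


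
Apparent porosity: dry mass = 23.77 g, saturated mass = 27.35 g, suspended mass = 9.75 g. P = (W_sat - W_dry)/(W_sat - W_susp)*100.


P = (27.35 - 23.77) / (27.35 - 9.75) * 100 = 3.58 / 17.6 * 100 = 20.3%

20.3


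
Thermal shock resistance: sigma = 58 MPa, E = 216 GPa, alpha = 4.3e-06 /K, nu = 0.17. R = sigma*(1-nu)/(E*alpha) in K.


R = 58*(1-0.17)/(216*1000*4.3e-06) = 52 K

52


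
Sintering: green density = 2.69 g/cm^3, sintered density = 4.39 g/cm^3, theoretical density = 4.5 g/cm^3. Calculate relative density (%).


Relative = 4.39 / 4.5 * 100 = 97.6%

97.6


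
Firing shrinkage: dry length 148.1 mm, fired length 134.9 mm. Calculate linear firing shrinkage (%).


FS = (148.1 - 134.9) / 148.1 * 100 = 8.91%

8.91


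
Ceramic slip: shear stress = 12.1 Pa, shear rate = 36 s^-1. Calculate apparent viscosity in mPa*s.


eta = tau/gamma * 1000 = 12.1/36 * 1000 = 336.1 mPa*s

336.1


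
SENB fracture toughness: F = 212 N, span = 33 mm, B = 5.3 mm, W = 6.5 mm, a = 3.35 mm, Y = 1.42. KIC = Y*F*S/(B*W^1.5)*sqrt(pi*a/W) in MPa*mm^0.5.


KIC = 1.42*212*33/(5.3*6.5^1.5)*sqrt(pi*3.35/6.5) = 143.92

143.92


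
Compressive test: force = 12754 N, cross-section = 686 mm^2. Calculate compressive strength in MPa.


CS = 12754 / 686 = 18.6 MPa

18.6


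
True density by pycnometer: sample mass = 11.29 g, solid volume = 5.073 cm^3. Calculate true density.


TD = 11.29 / 5.073 = 2.226 g/cm^3

2.226


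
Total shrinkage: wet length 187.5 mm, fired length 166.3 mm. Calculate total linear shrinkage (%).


TS = (187.5 - 166.3) / 187.5 * 100 = 11.31%

11.31


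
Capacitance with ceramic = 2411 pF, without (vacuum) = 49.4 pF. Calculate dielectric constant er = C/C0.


er = 2411 / 49.4 = 48.81

48.81


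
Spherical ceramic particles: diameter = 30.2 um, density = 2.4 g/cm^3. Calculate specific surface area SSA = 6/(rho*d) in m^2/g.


SSA = 6 / (2.4 * 30.2) = 0.083 m^2/g

0.083


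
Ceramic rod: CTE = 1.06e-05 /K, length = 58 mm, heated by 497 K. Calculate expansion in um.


dL = 1.06e-05 * 58 * 497 * 1000 = 305.556 um

305.556


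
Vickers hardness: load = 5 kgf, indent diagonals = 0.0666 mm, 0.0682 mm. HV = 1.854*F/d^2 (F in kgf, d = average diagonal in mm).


d_avg = (0.0666+0.0682)/2 = 0.0674 mm
HV = 1.854*5/0.0674^2 = 2041

2041


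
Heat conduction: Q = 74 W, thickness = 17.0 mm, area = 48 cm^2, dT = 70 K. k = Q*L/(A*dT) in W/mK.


k = 74*17.0/1000/(48/10000*70) = 3.74 W/mK

3.74


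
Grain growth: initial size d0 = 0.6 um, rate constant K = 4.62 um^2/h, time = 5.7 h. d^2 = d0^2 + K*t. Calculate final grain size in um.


d^2 = 0.6^2 + 4.62*5.7 = 26.694
d = sqrt(26.694) = 5.17 um

5.17


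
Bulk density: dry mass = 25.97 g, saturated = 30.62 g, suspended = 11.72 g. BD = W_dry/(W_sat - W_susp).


BD = 25.97 / (30.62 - 11.72) = 25.97 / 18.9 = 1.374 g/cm^3

1.374


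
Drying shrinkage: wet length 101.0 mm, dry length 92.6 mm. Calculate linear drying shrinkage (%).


DS = (101.0 - 92.6) / 101.0 * 100 = 8.32%

8.32


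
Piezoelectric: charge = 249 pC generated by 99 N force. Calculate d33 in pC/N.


d33 = 249 / 99 = 2.5 pC/N

2.5


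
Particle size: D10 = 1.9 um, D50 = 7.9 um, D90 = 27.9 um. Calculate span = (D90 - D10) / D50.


Span = (27.9 - 1.9) / 7.9 = 26.0 / 7.9 = 3.291

3.291


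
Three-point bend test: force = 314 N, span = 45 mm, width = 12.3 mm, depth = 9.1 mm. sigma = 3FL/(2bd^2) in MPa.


sigma = 3*314*45/(2*12.3*9.1^2) = 20.8 MPa

20.8


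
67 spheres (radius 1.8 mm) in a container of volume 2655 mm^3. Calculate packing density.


V_sphere = 4/3*pi*1.8^3 = 24.429 mm^3
Total V = 67*24.429 = 1636.743 mm^3
PD = 1636.743 / 2655 = 0.616

0.616


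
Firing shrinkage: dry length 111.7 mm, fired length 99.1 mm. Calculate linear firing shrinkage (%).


FS = (111.7 - 99.1) / 111.7 * 100 = 11.28%

11.28


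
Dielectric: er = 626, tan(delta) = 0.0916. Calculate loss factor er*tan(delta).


Loss = 626 * 0.0916 = 57.342

57.342


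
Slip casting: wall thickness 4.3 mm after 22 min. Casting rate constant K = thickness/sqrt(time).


K = 4.3 / sqrt(22) = 4.3 / 4.6904 = 0.917 mm/min^0.5

0.917


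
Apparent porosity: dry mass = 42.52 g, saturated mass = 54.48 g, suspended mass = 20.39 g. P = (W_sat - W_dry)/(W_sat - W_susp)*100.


P = (54.48 - 42.52) / (54.48 - 20.39) * 100 = 11.96 / 34.09 * 100 = 35.1%

35.1


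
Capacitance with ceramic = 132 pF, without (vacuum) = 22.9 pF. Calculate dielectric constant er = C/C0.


er = 132 / 22.9 = 5.76

5.76


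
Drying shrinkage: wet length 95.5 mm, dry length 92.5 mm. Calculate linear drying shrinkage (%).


DS = (95.5 - 92.5) / 95.5 * 100 = 3.14%

3.14


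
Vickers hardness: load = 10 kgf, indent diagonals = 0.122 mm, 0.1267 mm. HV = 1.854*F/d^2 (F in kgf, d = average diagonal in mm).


d_avg = (0.122+0.1267)/2 = 0.12435 mm
HV = 1.854*10/0.12435^2 = 1199

1199


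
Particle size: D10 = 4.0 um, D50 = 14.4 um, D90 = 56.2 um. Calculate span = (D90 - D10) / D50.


Span = (56.2 - 4.0) / 14.4 = 52.2 / 14.4 = 3.625

3.625


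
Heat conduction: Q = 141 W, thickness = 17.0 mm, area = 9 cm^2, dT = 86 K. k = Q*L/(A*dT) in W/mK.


k = 141*17.0/1000/(9/10000*86) = 30.97 W/mK

30.97


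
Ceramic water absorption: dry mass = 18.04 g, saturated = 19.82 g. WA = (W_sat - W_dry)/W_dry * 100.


WA = (19.82 - 18.04) / 18.04 * 100 = 9.87%

9.87


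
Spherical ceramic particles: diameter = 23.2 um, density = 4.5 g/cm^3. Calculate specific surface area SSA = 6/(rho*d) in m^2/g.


SSA = 6 / (4.5 * 23.2) = 0.057 m^2/g

0.057


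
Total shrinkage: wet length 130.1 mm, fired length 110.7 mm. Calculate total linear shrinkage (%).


TS = (130.1 - 110.7) / 130.1 * 100 = 14.91%

14.91


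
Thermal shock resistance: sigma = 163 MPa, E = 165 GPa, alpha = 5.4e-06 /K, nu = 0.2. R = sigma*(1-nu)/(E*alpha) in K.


R = 163*(1-0.2)/(165*1000*5.4e-06) = 146 K

146


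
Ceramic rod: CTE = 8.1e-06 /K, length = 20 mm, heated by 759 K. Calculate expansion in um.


dL = 8.1e-06 * 20 * 759 * 1000 = 122.958 um

122.958


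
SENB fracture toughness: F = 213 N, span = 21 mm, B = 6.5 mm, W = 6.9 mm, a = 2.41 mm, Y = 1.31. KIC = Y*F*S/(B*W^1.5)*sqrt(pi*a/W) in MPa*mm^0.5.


KIC = 1.31*213*21/(6.5*6.9^1.5)*sqrt(pi*2.41/6.9) = 52.1

52.1


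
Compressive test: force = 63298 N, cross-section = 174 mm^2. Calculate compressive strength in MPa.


CS = 63298 / 174 = 363.8 MPa

363.8


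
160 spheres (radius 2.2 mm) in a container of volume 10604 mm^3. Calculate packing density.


V_sphere = 4/3*pi*2.2^3 = 44.6022 mm^3
Total V = 160*44.6022 = 7136.352 mm^3
PD = 7136.352 / 10604 = 0.673

0.673


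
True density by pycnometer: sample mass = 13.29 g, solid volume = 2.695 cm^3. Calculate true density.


TD = 13.29 / 2.695 = 4.931 g/cm^3

4.931


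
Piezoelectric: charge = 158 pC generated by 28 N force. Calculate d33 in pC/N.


d33 = 158 / 28 = 5.6 pC/N

5.6


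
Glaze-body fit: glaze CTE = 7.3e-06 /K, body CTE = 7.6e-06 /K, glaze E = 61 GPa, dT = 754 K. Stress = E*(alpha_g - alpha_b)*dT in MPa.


Stress = 61*1000*(7.3e-06 - 7.6e-06)*754 = -13.8 MPa

-13.8


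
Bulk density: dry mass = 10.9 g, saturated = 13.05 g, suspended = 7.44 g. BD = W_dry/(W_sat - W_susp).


BD = 10.9 / (13.05 - 7.44) = 10.9 / 5.61 = 1.943 g/cm^3

1.943


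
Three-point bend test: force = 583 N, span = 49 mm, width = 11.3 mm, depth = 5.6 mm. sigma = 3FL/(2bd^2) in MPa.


sigma = 3*583*49/(2*11.3*5.6^2) = 120.9 MPa

120.9


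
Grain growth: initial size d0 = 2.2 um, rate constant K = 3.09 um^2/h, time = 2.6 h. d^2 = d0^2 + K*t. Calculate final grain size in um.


d^2 = 2.2^2 + 3.09*2.6 = 12.874
d = sqrt(12.874) = 3.59 um

3.59


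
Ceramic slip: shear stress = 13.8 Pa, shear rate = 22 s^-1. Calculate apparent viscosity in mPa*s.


eta = tau/gamma * 1000 = 13.8/22 * 1000 = 627.3 mPa*s

627.3


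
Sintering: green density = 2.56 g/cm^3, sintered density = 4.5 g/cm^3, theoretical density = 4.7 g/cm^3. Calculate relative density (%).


Relative = 4.5 / 4.7 * 100 = 95.7%

95.7


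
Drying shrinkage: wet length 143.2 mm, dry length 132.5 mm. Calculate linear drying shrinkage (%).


DS = (143.2 - 132.5) / 143.2 * 100 = 7.47%

7.47


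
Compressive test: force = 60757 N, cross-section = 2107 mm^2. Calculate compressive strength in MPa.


CS = 60757 / 2107 = 28.8 MPa

28.8


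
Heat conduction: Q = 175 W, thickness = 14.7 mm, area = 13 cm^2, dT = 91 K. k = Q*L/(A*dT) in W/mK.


k = 175*14.7/1000/(13/10000*91) = 21.75 W/mK

21.75


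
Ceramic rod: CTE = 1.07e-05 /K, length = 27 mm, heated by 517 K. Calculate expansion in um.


dL = 1.07e-05 * 27 * 517 * 1000 = 149.361 um

149.361


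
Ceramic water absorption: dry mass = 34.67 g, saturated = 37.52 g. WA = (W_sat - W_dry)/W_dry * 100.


WA = (37.52 - 34.67) / 34.67 * 100 = 8.22%

8.22


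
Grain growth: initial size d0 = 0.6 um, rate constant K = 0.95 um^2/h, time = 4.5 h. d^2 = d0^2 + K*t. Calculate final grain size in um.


d^2 = 0.6^2 + 0.95*4.5 = 4.635
d = sqrt(4.635) = 2.15 um

2.15


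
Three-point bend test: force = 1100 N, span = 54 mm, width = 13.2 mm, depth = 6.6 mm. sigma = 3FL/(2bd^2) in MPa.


sigma = 3*1100*54/(2*13.2*6.6^2) = 155.0 MPa

155.0


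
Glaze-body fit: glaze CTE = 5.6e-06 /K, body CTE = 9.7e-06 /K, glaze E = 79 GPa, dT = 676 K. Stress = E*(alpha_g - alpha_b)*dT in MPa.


Stress = 79*1000*(5.6e-06 - 9.7e-06)*676 = -219.0 MPa

-219.0


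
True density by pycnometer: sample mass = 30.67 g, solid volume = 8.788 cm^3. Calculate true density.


TD = 30.67 / 8.788 = 3.49 g/cm^3

3.49


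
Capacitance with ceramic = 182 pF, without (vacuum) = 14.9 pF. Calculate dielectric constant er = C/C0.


er = 182 / 14.9 = 12.21

12.21


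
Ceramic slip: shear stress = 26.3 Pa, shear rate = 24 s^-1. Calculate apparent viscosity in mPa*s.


eta = tau/gamma * 1000 = 26.3/24 * 1000 = 1095.8 mPa*s

1095.8


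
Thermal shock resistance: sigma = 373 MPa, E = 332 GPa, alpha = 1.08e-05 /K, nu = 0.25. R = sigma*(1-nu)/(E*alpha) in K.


R = 373*(1-0.25)/(332*1000*1.08e-05) = 78 K

78


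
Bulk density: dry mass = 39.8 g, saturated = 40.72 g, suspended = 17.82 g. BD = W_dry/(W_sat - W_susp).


BD = 39.8 / (40.72 - 17.82) = 39.8 / 22.9 = 1.738 g/cm^3

1.738


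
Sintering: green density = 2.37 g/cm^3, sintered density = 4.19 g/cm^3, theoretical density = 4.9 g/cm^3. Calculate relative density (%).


Relative = 4.19 / 4.9 * 100 = 85.5%

85.5


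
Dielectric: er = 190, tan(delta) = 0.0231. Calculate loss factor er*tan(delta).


Loss = 190 * 0.0231 = 4.389

4.389


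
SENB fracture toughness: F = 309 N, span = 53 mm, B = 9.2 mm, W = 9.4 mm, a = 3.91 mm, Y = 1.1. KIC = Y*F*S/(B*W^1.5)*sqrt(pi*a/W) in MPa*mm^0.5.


KIC = 1.1*309*53/(9.2*9.4^1.5)*sqrt(pi*3.91/9.4) = 77.67

77.67


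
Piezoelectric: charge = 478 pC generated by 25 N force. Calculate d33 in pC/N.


d33 = 478 / 25 = 19.1 pC/N

19.1


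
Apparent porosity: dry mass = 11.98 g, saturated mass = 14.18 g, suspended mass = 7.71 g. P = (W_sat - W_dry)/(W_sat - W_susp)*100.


P = (14.18 - 11.98) / (14.18 - 7.71) * 100 = 2.2 / 6.47 * 100 = 34.0%

34.0


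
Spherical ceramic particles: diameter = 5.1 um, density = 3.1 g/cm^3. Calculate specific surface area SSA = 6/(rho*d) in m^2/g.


SSA = 6 / (3.1 * 5.1) = 0.38 m^2/g

0.38


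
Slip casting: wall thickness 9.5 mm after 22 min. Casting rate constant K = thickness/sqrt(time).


K = 9.5 / sqrt(22) = 9.5 / 4.6904 = 2.025 mm/min^0.5

2.025


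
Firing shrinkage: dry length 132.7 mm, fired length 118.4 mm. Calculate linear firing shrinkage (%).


FS = (132.7 - 118.4) / 132.7 * 100 = 10.78%

10.78


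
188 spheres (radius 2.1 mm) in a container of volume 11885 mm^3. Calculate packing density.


V_sphere = 4/3*pi*2.1^3 = 38.7924 mm^3
Total V = 188*38.7924 = 7292.9712 mm^3
PD = 7292.9712 / 11885 = 0.614

0.614


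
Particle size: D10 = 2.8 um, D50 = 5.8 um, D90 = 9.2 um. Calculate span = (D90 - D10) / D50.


Span = (9.2 - 2.8) / 5.8 = 6.4 / 5.8 = 1.103

1.103


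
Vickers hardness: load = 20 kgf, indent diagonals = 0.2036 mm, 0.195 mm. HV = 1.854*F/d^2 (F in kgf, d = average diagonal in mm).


d_avg = (0.2036+0.195)/2 = 0.1993 mm
HV = 1.854*20/0.1993^2 = 934

934


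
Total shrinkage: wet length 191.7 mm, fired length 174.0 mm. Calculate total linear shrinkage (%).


TS = (191.7 - 174.0) / 191.7 * 100 = 9.23%

9.23


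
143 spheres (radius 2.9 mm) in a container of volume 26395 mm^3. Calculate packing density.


V_sphere = 4/3*pi*2.9^3 = 102.1604 mm^3
Total V = 143*102.1604 = 14608.9372 mm^3
PD = 14608.9372 / 26395 = 0.553

0.553


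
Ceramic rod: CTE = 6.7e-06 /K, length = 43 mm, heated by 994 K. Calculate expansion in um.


dL = 6.7e-06 * 43 * 994 * 1000 = 286.371 um

286.371


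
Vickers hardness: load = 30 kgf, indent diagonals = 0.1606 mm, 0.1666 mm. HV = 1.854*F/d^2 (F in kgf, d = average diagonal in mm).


d_avg = (0.1606+0.1666)/2 = 0.1636 mm
HV = 1.854*30/0.1636^2 = 2078

2078


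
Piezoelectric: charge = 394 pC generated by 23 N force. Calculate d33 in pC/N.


d33 = 394 / 23 = 17.1 pC/N

17.1


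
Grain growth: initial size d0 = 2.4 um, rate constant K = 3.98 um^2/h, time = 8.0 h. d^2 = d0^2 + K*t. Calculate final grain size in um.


d^2 = 2.4^2 + 3.98*8.0 = 37.6
d = sqrt(37.6) = 6.13 um

6.13


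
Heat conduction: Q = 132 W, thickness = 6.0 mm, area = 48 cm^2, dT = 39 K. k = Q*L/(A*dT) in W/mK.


k = 132*6.0/1000/(48/10000*39) = 4.23 W/mK

4.23


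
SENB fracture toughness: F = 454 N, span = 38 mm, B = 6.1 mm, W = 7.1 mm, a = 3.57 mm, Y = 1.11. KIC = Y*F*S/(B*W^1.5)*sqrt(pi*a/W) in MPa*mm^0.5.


KIC = 1.11*454*38/(6.1*7.1^1.5)*sqrt(pi*3.57/7.1) = 208.56

208.56


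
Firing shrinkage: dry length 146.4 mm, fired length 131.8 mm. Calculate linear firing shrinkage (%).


FS = (146.4 - 131.8) / 146.4 * 100 = 9.97%

9.97


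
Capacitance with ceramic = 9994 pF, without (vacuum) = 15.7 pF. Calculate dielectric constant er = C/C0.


er = 9994 / 15.7 = 636.56

636.56


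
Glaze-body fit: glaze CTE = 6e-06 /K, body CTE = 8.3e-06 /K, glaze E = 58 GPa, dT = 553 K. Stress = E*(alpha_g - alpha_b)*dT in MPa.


Stress = 58*1000*(6e-06 - 8.3e-06)*553 = -73.8 MPa

-73.8


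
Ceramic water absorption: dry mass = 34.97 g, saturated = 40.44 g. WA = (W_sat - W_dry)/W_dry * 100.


WA = (40.44 - 34.97) / 34.97 * 100 = 15.64%

15.64


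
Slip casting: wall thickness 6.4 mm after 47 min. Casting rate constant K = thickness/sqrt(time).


K = 6.4 / sqrt(47) = 6.4 / 6.8557 = 0.934 mm/min^0.5

0.934


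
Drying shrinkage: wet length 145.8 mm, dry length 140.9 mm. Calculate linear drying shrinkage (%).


DS = (145.8 - 140.9) / 145.8 * 100 = 3.36%

3.36


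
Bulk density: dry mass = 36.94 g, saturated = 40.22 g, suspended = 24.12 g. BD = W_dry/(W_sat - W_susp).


BD = 36.94 / (40.22 - 24.12) = 36.94 / 16.1 = 2.294 g/cm^3

2.294


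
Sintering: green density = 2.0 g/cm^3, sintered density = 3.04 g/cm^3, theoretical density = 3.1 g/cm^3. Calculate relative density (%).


Relative = 3.04 / 3.1 * 100 = 98.1%

98.1


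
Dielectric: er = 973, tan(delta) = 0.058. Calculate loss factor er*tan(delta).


Loss = 973 * 0.058 = 56.434

56.434


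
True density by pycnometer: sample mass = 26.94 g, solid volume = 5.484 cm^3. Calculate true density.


TD = 26.94 / 5.484 = 4.912 g/cm^3

4.912


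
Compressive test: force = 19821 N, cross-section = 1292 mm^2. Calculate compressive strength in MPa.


CS = 19821 / 1292 = 15.3 MPa

15.3


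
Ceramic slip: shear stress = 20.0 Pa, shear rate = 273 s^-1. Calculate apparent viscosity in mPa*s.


eta = tau/gamma * 1000 = 20.0/273 * 1000 = 73.3 mPa*s

73.3


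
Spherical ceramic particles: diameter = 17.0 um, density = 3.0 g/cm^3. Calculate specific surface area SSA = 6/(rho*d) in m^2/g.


SSA = 6 / (3.0 * 17.0) = 0.118 m^2/g

0.118


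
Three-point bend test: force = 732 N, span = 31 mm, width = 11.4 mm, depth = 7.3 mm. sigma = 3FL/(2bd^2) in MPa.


sigma = 3*732*31/(2*11.4*7.3^2) = 56.0 MPa

56.0


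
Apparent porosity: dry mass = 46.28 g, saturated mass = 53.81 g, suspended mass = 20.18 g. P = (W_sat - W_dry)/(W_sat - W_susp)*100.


P = (53.81 - 46.28) / (53.81 - 20.18) * 100 = 7.53 / 33.63 * 100 = 22.4%

22.4


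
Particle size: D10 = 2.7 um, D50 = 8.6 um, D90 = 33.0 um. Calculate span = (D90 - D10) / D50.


Span = (33.0 - 2.7) / 8.6 = 30.3 / 8.6 = 3.523

3.523


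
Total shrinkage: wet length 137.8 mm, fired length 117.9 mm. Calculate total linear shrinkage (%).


TS = (137.8 - 117.9) / 137.8 * 100 = 14.44%

14.44


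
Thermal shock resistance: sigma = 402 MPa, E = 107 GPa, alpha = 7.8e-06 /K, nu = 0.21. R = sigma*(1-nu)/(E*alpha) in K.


R = 402*(1-0.21)/(107*1000*7.8e-06) = 381 K

381


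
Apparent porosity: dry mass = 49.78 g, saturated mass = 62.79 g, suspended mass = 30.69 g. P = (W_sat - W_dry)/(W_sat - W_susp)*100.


P = (62.79 - 49.78) / (62.79 - 30.69) * 100 = 13.01 / 32.1 * 100 = 40.5%

40.5


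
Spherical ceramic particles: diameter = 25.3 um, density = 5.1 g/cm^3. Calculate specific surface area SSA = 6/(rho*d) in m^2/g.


SSA = 6 / (5.1 * 25.3) = 0.047 m^2/g

0.047


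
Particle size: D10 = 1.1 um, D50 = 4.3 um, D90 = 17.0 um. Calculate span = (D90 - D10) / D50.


Span = (17.0 - 1.1) / 4.3 = 15.9 / 4.3 = 3.698

3.698


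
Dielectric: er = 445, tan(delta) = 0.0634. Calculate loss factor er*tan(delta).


Loss = 445 * 0.0634 = 28.213

28.213


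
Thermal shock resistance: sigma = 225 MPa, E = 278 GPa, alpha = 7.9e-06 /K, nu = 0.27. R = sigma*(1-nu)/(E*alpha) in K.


R = 225*(1-0.27)/(278*1000*7.9e-06) = 75 K

75


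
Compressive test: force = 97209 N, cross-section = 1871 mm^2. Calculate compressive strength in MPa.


CS = 97209 / 1871 = 52.0 MPa

52.0


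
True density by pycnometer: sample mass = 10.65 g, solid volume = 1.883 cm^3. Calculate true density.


TD = 10.65 / 1.883 = 5.656 g/cm^3

5.656


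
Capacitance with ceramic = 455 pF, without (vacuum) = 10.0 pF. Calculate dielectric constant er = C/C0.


er = 455 / 10.0 = 45.5

45.5


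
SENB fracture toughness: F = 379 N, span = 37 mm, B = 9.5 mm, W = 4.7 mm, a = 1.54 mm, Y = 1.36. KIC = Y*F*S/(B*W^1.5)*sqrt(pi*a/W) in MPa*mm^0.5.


KIC = 1.36*379*37/(9.5*4.7^1.5)*sqrt(pi*1.54/4.7) = 199.89

199.89


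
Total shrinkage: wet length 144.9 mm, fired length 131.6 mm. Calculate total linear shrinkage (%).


TS = (144.9 - 131.6) / 144.9 * 100 = 9.18%

9.18


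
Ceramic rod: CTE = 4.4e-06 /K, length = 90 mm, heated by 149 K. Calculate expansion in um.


dL = 4.4e-06 * 90 * 149 * 1000 = 59.004 um

59.004


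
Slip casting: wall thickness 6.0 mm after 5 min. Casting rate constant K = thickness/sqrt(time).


K = 6.0 / sqrt(5) = 6.0 / 2.2361 = 2.683 mm/min^0.5

2.683


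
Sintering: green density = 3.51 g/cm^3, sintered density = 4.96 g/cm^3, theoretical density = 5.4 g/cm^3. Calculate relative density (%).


Relative = 4.96 / 5.4 * 100 = 91.9%

91.9


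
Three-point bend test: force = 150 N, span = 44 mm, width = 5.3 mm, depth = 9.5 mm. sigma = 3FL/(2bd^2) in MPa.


sigma = 3*150*44/(2*5.3*9.5^2) = 20.7 MPa

20.7


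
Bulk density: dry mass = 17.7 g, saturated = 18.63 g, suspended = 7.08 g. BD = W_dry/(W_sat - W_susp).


BD = 17.7 / (18.63 - 7.08) = 17.7 / 11.55 = 1.532 g/cm^3

1.532


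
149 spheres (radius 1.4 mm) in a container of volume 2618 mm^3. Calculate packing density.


V_sphere = 4/3*pi*1.4^3 = 11.494 mm^3
Total V = 149*11.494 = 1712.606 mm^3
PD = 1712.606 / 2618 = 0.654

0.654


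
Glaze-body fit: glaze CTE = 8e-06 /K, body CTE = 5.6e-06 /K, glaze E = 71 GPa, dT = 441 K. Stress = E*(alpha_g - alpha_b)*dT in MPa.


Stress = 71*1000*(8e-06 - 5.6e-06)*441 = 75.1 MPa

75.1


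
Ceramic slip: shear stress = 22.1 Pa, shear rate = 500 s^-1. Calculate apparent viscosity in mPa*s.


eta = tau/gamma * 1000 = 22.1/500 * 1000 = 44.2 mPa*s

44.2


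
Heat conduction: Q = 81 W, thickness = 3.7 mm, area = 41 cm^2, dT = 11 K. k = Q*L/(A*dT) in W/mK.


k = 81*3.7/1000/(41/10000*11) = 6.65 W/mK

6.65


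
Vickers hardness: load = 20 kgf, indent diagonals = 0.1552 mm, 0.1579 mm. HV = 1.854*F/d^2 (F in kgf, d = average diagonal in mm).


d_avg = (0.1552+0.1579)/2 = 0.15655 mm
HV = 1.854*20/0.15655^2 = 1513

1513


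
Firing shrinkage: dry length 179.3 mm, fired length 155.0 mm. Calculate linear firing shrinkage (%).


FS = (179.3 - 155.0) / 179.3 * 100 = 13.55%

13.55


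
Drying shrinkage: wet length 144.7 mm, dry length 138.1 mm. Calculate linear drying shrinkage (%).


DS = (144.7 - 138.1) / 144.7 * 100 = 4.56%

4.56


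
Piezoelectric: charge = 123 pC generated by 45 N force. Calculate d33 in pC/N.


d33 = 123 / 45 = 2.7 pC/N

2.7


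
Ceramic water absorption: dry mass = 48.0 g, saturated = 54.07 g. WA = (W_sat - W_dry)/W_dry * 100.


WA = (54.07 - 48.0) / 48.0 * 100 = 12.65%

12.65


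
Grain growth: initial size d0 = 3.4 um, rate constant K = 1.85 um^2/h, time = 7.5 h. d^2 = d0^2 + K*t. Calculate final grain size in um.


d^2 = 3.4^2 + 1.85*7.5 = 25.435
d = sqrt(25.435) = 5.04 um

5.04


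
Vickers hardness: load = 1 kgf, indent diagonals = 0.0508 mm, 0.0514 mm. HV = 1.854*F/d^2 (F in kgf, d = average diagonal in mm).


d_avg = (0.0508+0.0514)/2 = 0.0511 mm
HV = 1.854*1/0.0511^2 = 710

710


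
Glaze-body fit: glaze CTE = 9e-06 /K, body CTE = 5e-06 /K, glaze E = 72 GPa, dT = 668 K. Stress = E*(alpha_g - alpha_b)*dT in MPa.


Stress = 72*1000*(9e-06 - 5e-06)*668 = 192.4 MPa

192.4


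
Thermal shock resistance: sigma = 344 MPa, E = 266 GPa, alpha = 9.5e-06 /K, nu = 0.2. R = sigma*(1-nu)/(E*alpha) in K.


R = 344*(1-0.2)/(266*1000*9.5e-06) = 109 K

109


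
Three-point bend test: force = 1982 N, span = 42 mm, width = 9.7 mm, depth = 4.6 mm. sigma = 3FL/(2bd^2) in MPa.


sigma = 3*1982*42/(2*9.7*4.6^2) = 608.4 MPa

608.4


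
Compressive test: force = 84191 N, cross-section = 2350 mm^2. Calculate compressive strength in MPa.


CS = 84191 / 2350 = 35.8 MPa

35.8


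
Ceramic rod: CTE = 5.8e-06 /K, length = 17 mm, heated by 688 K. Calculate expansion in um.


dL = 5.8e-06 * 17 * 688 * 1000 = 67.837 um

67.837


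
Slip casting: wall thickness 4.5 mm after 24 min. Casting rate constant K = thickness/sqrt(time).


K = 4.5 / sqrt(24) = 4.5 / 4.899 = 0.919 mm/min^0.5

0.919


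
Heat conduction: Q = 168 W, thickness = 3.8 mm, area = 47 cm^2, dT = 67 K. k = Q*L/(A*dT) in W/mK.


k = 168*3.8/1000/(47/10000*67) = 2.03 W/mK

2.03


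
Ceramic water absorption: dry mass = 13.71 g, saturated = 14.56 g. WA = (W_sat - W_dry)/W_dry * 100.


WA = (14.56 - 13.71) / 13.71 * 100 = 6.2%

6.2


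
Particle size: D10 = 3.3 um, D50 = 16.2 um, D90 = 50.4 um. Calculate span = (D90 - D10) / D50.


Span = (50.4 - 3.3) / 16.2 = 47.1 / 16.2 = 2.907

2.907


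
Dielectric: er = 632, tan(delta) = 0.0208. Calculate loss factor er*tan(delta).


Loss = 632 * 0.0208 = 13.146

13.146


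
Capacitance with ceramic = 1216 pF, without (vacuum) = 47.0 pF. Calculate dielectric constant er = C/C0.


er = 1216 / 47.0 = 25.87

25.87


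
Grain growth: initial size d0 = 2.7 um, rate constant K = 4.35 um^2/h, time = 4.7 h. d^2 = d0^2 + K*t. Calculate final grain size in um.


d^2 = 2.7^2 + 4.35*4.7 = 27.735
d = sqrt(27.735) = 5.27 um

5.27


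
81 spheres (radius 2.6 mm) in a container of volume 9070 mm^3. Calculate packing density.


V_sphere = 4/3*pi*2.6^3 = 73.6222 mm^3
Total V = 81*73.6222 = 5963.3982 mm^3
PD = 5963.3982 / 9070 = 0.657

0.657


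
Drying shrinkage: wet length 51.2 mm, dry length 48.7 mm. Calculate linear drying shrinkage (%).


DS = (51.2 - 48.7) / 51.2 * 100 = 4.88%

4.88


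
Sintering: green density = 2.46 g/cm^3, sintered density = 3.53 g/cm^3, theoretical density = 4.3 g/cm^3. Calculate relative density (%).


Relative = 3.53 / 4.3 * 100 = 82.1%

82.1


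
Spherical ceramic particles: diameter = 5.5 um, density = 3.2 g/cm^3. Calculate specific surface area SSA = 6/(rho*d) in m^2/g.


SSA = 6 / (3.2 * 5.5) = 0.341 m^2/g

0.341


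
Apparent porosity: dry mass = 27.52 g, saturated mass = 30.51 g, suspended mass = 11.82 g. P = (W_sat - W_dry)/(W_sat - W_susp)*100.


P = (30.51 - 27.52) / (30.51 - 11.82) * 100 = 2.99 / 18.69 * 100 = 16.0%

16.0


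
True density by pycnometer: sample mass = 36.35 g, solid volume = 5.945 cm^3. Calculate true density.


TD = 36.35 / 5.945 = 6.114 g/cm^3

6.114


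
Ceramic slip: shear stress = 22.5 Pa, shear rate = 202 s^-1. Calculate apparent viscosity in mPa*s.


eta = tau/gamma * 1000 = 22.5/202 * 1000 = 111.4 mPa*s

111.4


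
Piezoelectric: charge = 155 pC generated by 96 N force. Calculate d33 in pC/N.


d33 = 155 / 96 = 1.6 pC/N

1.6


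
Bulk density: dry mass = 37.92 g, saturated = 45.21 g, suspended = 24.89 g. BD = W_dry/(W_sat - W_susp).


BD = 37.92 / (45.21 - 24.89) = 37.92 / 20.32 = 1.866 g/cm^3

1.866


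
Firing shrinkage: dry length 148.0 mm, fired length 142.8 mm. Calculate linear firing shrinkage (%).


FS = (148.0 - 142.8) / 148.0 * 100 = 3.51%

3.51


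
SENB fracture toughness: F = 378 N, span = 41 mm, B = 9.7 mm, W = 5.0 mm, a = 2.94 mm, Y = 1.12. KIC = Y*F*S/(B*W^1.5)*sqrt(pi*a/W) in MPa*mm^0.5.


KIC = 1.12*378*41/(9.7*5.0^1.5)*sqrt(pi*2.94/5.0) = 217.54

217.54


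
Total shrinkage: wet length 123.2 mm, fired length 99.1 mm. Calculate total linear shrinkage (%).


TS = (123.2 - 99.1) / 123.2 * 100 = 19.56%

19.56


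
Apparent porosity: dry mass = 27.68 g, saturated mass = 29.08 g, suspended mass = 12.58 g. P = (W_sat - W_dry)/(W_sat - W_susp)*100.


P = (29.08 - 27.68) / (29.08 - 12.58) * 100 = 1.4 / 16.5 * 100 = 8.5%

8.5


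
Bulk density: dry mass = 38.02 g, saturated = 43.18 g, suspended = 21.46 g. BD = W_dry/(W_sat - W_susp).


BD = 38.02 / (43.18 - 21.46) = 38.02 / 21.72 = 1.75 g/cm^3

1.75


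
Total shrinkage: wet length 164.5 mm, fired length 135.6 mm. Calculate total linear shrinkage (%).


TS = (164.5 - 135.6) / 164.5 * 100 = 17.57%

17.57


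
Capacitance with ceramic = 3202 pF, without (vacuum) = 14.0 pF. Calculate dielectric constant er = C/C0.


er = 3202 / 14.0 = 228.71

228.71


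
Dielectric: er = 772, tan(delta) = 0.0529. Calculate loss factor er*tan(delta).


Loss = 772 * 0.0529 = 40.839

40.839


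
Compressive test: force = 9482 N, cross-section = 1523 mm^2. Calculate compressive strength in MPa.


CS = 9482 / 1523 = 6.2 MPa

6.2


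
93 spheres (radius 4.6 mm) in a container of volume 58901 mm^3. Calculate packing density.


V_sphere = 4/3*pi*4.6^3 = 407.7201 mm^3
Total V = 93*407.7201 = 37917.9693 mm^3
PD = 37917.9693 / 58901 = 0.644

0.644


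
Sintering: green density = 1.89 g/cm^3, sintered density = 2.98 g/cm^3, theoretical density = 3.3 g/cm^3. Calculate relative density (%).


Relative = 2.98 / 3.3 * 100 = 90.3%

90.3


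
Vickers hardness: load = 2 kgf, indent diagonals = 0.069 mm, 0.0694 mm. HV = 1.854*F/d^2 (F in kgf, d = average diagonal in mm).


d_avg = (0.069+0.0694)/2 = 0.0692 mm
HV = 1.854*2/0.0692^2 = 774

774


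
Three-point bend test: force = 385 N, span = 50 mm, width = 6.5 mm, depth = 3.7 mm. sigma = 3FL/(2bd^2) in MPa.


sigma = 3*385*50/(2*6.5*3.7^2) = 324.5 MPa

324.5


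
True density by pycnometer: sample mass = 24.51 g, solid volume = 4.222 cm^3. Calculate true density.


TD = 24.51 / 4.222 = 5.805 g/cm^3

5.805


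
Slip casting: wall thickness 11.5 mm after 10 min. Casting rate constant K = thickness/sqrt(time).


K = 11.5 / sqrt(10) = 11.5 / 3.1623 = 3.637 mm/min^0.5

3.637


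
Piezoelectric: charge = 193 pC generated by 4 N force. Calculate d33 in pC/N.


d33 = 193 / 4 = 48.3 pC/N

48.3


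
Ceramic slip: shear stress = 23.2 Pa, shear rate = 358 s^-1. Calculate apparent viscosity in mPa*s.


eta = tau/gamma * 1000 = 23.2/358 * 1000 = 64.8 mPa*s

64.8


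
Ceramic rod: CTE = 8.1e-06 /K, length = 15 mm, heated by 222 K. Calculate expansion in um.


dL = 8.1e-06 * 15 * 222 * 1000 = 26.973 um

26.973


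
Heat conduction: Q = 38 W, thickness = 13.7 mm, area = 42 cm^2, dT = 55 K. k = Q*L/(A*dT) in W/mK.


k = 38*13.7/1000/(42/10000*55) = 2.25 W/mK

2.25


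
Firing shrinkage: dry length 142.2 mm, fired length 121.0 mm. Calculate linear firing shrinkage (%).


FS = (142.2 - 121.0) / 142.2 * 100 = 14.91%

14.91


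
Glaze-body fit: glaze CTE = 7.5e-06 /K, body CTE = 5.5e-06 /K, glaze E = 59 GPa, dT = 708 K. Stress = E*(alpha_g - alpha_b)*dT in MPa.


Stress = 59*1000*(7.5e-06 - 5.5e-06)*708 = 83.5 MPa

83.5


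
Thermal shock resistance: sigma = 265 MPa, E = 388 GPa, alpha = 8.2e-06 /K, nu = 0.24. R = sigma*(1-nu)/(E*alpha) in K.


R = 265*(1-0.24)/(388*1000*8.2e-06) = 63 K

63


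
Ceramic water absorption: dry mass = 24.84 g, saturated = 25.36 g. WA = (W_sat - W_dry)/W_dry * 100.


WA = (25.36 - 24.84) / 24.84 * 100 = 2.09%

2.09


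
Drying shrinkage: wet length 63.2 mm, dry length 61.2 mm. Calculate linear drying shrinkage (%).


DS = (63.2 - 61.2) / 63.2 * 100 = 3.16%

3.16


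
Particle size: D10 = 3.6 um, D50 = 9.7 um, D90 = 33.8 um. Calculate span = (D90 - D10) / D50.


Span = (33.8 - 3.6) / 9.7 = 30.2 / 9.7 = 3.113

3.113


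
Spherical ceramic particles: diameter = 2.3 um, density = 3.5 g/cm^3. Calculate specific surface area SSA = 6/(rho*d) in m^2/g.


SSA = 6 / (3.5 * 2.3) = 0.745 m^2/g

0.745


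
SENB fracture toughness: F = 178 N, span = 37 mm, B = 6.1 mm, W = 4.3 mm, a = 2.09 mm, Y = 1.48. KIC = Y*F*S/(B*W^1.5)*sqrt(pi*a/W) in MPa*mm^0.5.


KIC = 1.48*178*37/(6.1*4.3^1.5)*sqrt(pi*2.09/4.3) = 221.44

221.44
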